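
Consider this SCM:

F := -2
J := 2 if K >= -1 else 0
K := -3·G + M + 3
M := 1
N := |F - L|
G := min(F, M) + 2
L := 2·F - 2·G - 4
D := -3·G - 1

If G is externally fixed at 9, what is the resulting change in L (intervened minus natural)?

-18

The intervention breaks the incoming arrows to G: G := min(F, M) + 2 no longer applies, and G = 9.
L = 2·F - 2·G - 4  [with F=-2, G=9]  = -26
Without intervention: G = min(F, M) + 2  [with F=-2, M=1]  = 0; L = 2·F - 2·G - 4  [with F=-2, G=0]  = -8.
Change = -26 − (-8) = -18.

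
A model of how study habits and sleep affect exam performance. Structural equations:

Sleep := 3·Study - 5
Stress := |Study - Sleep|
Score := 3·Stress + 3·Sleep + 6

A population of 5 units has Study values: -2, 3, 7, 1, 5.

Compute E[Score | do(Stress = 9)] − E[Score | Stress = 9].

2.7

Under do(Stress=9), Stress's equation is replaced by Stress=9 for every unit. Per-unit Score: 0, 45, 81, 27, 63. Mean = 43.2.
Observing Stress=9 restricts to units where Stress's equation naturally yields 9: Study ∈ {-2, 7}. In that subpopulation Score = 0, 81, mean 40.5.
Difference = 43.2 − 40.5 = 2.7.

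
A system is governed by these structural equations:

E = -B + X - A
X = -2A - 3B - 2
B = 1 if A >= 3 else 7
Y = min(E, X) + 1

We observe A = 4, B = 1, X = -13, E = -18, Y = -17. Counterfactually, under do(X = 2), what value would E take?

The intervention breaks the incoming arrows to X: X = -2A - 3B - 2 no longer applies, and X = 2.
B = 1 if A >= 3 else 7  [with A=4]  = 1
E = -B + X - A  [with B=1, X=2, A=4]  = -3

-3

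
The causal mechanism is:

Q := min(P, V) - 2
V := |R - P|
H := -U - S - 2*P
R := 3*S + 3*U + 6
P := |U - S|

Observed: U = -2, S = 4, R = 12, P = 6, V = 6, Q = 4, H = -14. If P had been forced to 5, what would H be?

-12

The intervention breaks the incoming arrows to P: P := |U - S| no longer applies, and P = 5.
H = -U - S - 2*P  [with U=-2, S=4, P=5]  = -12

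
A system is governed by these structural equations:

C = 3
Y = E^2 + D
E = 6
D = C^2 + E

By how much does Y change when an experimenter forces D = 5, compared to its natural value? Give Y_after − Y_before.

-10

The intervention breaks the incoming arrows to D: D = C^2 + E no longer applies, and D = 5.
Y = E^2 + D  [with E=6, D=5]  = 41
Without intervention: D = C^2 + E  [with C=3, E=6]  = 15; Y = E^2 + D  [with E=6, D=15]  = 51.
Change = 41 − 51 = -10.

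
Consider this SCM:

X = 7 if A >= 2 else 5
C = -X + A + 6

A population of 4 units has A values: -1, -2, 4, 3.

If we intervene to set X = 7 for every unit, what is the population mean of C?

Under do(X=7), X's equation is replaced by X=7 for every unit. Per-unit C: -2, -3, 3, 2. Mean = 0.

0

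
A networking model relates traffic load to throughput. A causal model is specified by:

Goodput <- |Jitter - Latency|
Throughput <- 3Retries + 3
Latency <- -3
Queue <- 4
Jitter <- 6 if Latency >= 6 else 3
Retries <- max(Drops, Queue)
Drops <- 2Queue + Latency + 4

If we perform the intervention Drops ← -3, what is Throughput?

The intervention breaks the incoming arrows to Drops: Drops <- 2Queue + Latency + 4 no longer applies, and Drops = -3.
Retries = max(Drops, Queue)  [with Drops=-3, Queue=4]  = 4
Throughput = 3Retries + 3  [with Retries=4]  = 15

15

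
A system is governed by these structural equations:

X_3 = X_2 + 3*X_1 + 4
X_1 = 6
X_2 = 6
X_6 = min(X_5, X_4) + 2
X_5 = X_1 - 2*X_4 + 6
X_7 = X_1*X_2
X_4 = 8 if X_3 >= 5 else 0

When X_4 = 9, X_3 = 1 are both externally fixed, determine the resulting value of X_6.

-4

The joint intervention fixes X_4 = 9, X_3 = 1, removing each variable's own equation.
X_5 = X_1 - 2*X_4 + 6  [with X_1=6, X_4=9]  = -6
X_6 = min(X_5, X_4) + 2  [with X_5=-6, X_4=9]  = -4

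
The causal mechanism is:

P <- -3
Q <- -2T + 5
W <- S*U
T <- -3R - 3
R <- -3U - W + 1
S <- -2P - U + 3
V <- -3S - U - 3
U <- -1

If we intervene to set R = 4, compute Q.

35

Under do(R=4), the mechanism R <- -3U - W + 1 is discarded; R is fixed at 4.
T = -3R - 3  [with R=4]  = -15
Q = -2T + 5  [with T=-15]  = 35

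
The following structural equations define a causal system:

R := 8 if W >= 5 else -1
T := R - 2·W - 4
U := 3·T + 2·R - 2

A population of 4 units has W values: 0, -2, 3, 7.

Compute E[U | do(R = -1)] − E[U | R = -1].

-10

do(R=-1) breaks R's dependence on W. With R=-1 fixed, U across the units is -19, -7, -37, -61, mean -31.
Conditioning on R=-1 selects the 3 unit(s) with W ∈ {0, -2, 3}. Their U values: -19, -7, -37. Mean = -21.
Difference = -31 − (-21) = -10.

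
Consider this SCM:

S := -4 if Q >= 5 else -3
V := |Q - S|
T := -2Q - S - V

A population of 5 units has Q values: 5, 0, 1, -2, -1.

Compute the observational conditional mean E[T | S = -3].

1.5

Conditioning on S=-3 selects the 4 unit(s) with Q ∈ {0, 1, -2, -1}. Their T values: 0, -3, 6, 3. Mean = 1.5.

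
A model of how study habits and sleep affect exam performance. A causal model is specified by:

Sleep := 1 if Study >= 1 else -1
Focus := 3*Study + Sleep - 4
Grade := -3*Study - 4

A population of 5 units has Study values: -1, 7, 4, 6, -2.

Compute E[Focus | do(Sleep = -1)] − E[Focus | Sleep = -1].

12.9

Under do(Sleep=-1), Sleep's equation is replaced by Sleep=-1 for every unit. Per-unit Focus: -8, 16, 7, 13, -11. Mean = 3.4.
Observing Sleep=-1 restricts to units where Sleep's equation naturally yields -1: Study ∈ {-1, -2}. In that subpopulation Focus = -8, -11, mean -9.5.
Difference = 3.4 − (-9.5) = 12.9.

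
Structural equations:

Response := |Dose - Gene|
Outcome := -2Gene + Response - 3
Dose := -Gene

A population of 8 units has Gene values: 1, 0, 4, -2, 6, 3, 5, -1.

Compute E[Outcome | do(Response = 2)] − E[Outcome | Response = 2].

Every unit gets Response=2 under the intervention. Outcome values become -3, -1, -9, 3, -13, -7, -11, 1; E[Outcome|do(Response=2)] = -5.
E[Outcome|Response=2] averages over only the 2 units with Response=2 (Gene = 1, -1): Outcome = -3, 1, mean -1.
Difference = -5 − (-1) = -4.

-4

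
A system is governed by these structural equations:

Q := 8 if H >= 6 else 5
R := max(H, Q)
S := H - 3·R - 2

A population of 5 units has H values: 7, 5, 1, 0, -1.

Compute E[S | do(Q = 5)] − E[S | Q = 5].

-0.05

Under do(Q=5), Q's equation is replaced by Q=5 for every unit. Per-unit S: -16, -12, -16, -17, -18. Mean = -15.8.
Observing Q=5 restricts to units where Q's equation naturally yields 5: H ∈ {5, 1, 0, -1}. In that subpopulation S = -12, -16, -17, -18, mean -15.75.
Difference = -15.8 − (-15.75) = -0.05.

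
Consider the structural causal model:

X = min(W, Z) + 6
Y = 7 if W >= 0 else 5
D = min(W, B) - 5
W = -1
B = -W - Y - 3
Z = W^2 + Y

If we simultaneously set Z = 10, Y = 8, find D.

The joint intervention fixes Z = 10, Y = 8, removing each variable's own equation.
B = -W - Y - 3  [with W=-1, Y=8]  = -10
D = min(W, B) - 5  [with W=-1, B=-10]  = -15

-15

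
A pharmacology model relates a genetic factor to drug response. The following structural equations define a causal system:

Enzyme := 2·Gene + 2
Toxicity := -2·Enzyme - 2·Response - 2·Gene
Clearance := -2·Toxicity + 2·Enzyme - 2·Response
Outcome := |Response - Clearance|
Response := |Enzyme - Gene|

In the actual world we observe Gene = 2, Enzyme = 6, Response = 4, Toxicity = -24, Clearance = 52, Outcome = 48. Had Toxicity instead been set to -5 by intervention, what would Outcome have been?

Under do(Toxicity=-5), the mechanism Toxicity := -2·Enzyme - 2·Response - 2·Gene is discarded; Toxicity is fixed at -5.
Enzyme = 2·Gene + 2  [with Gene=2]  = 6
Response = |Enzyme - Gene|  [with Enzyme=6, Gene=2]  = 4
Clearance = -2·Toxicity + 2·Enzyme - 2·Response  [with Toxicity=-5, Enzyme=6, Response=4]  = 14
Outcome = |Response - Clearance|  [with Response=4, Clearance=14]  = 10

10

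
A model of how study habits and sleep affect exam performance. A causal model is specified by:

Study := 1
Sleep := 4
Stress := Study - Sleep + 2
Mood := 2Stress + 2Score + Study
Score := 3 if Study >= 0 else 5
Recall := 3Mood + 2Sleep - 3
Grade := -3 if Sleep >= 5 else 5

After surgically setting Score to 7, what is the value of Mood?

13

Intervening sets Score = 7 and removes its equation (Score := 3 if Study >= 0 else 5).
Stress = Study - Sleep + 2  [with Study=1, Sleep=4]  = -1
Mood = 2Stress + 2Score + Study  [with Stress=-1, Score=7, Study=1]  = 13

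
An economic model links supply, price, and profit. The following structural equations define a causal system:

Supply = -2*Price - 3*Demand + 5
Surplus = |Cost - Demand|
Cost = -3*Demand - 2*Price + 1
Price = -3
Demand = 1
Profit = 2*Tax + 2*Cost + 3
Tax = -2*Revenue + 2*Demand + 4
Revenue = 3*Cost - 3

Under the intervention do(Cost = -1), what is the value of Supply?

8

Under do(Cost=-1), the mechanism Cost = -3*Demand - 2*Price + 1 is discarded; Cost is fixed at -1.
Since Supply is not a descendant of the intervened variable, it is unaffected.
Supply = -2*Price - 3*Demand + 5  [with Price=-3, Demand=1]  = 8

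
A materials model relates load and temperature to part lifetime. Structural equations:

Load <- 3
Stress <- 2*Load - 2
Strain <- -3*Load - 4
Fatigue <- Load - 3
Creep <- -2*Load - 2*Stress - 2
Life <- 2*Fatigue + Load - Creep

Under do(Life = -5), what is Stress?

do(Life=-5) replaces the equation Life <- 2*Fatigue + Load - Creep with the constant Life = -5.
Stress is not downstream of the intervention, so its value is determined by the original equations.
Stress = 2*Load - 2  [with Load=3]  = 4

4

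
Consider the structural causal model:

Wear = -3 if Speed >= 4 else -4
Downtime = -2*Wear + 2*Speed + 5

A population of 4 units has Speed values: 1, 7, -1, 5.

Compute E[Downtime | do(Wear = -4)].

19

Under do(Wear=-4), Wear's equation is replaced by Wear=-4 for every unit. Per-unit Downtime: 15, 27, 11, 23. Mean = 19.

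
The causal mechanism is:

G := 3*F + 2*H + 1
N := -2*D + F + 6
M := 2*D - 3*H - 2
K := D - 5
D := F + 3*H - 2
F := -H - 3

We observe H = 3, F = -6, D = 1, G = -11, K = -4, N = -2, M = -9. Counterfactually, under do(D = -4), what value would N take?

8

The intervention breaks the incoming arrows to D: D := F + 3*H - 2 no longer applies, and D = -4.
F = -H - 3  [with H=3]  = -6
N = -2*D + F + 6  [with D=-4, F=-6]  = 8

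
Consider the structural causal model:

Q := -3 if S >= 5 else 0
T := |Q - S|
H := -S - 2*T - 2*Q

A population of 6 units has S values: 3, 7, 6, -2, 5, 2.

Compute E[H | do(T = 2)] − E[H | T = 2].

Under do(T=2), T's equation is replaced by T=2 for every unit. Per-unit H: -7, -5, -4, -2, -3, -6. Mean = -4.5.
Observing T=2 restricts to units where T's equation naturally yields 2: S ∈ {-2, 2}. In that subpopulation H = -2, -6, mean -4.
Difference = -4.5 − (-4) = -0.5.

-0.5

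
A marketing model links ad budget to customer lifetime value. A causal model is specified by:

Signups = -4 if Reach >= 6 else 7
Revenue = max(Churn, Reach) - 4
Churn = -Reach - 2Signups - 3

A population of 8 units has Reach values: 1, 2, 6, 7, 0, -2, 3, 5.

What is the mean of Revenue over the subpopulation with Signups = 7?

-2.5

E[Revenue|Signups=7] averages over only the 6 units with Signups=7 (Reach = 1, 2, 0, -2, 3, 5): Revenue = -3, -2, -4, -6, -1, 1, mean -2.5.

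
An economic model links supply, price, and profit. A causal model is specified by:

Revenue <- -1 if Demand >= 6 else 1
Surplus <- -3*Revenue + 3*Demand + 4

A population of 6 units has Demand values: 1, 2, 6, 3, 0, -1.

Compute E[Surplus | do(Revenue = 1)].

6.5

The intervention sets Revenue=1 in all 6 units regardless of Demand. Recomputing Surplus per unit gives 4, 7, 19, 10, 1, -2; average 6.5.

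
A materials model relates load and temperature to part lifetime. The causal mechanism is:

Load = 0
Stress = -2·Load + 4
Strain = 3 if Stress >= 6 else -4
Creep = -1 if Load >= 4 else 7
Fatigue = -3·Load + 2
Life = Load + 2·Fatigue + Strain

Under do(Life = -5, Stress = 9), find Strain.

The joint intervention fixes Life = -5, Stress = 9, removing each variable's own equation.
Strain = 3 if Stress >= 6 else -4  [with Stress=9]  = 3

3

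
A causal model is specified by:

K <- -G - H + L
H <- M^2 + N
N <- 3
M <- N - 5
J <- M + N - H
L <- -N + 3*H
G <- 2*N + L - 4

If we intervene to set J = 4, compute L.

The intervention breaks the incoming arrows to J: J <- M + N - H no longer applies, and J = 4.
Since L is not a descendant of the intervened variable, it is unaffected.
M = N - 5  [with N=3]  = -2
H = M^2 + N  [with M=-2, N=3]  = 7
L = -N + 3*H  [with N=3, H=7]  = 18

18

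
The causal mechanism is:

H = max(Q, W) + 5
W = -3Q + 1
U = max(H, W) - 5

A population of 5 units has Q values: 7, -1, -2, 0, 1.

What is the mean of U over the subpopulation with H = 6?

1

Conditioning on H=6 selects the 2 unit(s) with Q ∈ {0, 1}. Their U values: 1, 1. Mean = 1.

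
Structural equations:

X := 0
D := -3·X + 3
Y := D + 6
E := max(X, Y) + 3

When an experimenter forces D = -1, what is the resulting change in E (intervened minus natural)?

-4

Under do(D=-1), the mechanism D := -3·X + 3 is discarded; D is fixed at -1.
Y = D + 6  [with D=-1]  = 5
E = max(X, Y) + 3  [with X=0, Y=5]  = 8
Without intervention: D = -3·X + 3  [with X=0]  = 3; Y = D + 6  [with D=3]  = 9; E = max(X, Y) + 3  [with X=0, Y=9]  = 12.
Change = 8 − 12 = -4.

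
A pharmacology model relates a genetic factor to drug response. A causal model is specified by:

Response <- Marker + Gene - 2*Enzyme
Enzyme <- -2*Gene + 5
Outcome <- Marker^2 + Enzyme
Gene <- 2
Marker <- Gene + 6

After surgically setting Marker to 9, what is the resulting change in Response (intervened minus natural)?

The intervention breaks the incoming arrows to Marker: Marker <- Gene + 6 no longer applies, and Marker = 9.
Enzyme = -2*Gene + 5  [with Gene=2]  = 1
Response = Marker + Gene - 2*Enzyme  [with Marker=9, Gene=2, Enzyme=1]  = 9
Without intervention: Enzyme = -2*Gene + 5  [with Gene=2]  = 1; Marker = Gene + 6  [with Gene=2]  = 8; Response = Marker + Gene - 2*Enzyme  [with Marker=8, Gene=2, Enzyme=1]  = 8.
Change = 9 − 8 = 1.

1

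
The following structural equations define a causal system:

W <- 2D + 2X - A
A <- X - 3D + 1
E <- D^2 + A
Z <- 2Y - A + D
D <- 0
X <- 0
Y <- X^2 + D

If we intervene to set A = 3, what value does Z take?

-3

Intervening sets A = 3 and removes its equation (A <- X - 3D + 1).
Y = X^2 + D  [with X=0, D=0]  = 0
Z = 2Y - A + D  [with Y=0, A=3, D=0]  = -3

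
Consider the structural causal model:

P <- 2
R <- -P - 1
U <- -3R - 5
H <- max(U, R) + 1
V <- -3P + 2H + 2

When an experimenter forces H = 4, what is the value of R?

-3

The intervention breaks the incoming arrows to H: H <- max(U, R) + 1 no longer applies, and H = 4.
Since R is not a descendant of the intervened variable, it is unaffected.
R = -P - 1  [with P=2]  = -3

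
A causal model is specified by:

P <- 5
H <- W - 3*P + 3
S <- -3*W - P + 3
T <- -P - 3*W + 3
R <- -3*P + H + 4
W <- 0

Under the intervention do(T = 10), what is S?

do(T=10) replaces the equation T <- -P - 3*W + 3 with the constant T = 10.
Since S is not a descendant of the intervened variable, it is unaffected.
S = -3*W - P + 3  [with W=0, P=5]  = -2

-2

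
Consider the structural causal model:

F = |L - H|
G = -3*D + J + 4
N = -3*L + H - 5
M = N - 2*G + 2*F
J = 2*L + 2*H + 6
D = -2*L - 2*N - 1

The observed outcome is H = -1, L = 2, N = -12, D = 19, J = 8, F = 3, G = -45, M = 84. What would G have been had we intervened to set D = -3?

The intervention breaks the incoming arrows to D: D = -2*L - 2*N - 1 no longer applies, and D = -3.
J = 2*L + 2*H + 6  [with L=2, H=-1]  = 8
G = -3*D + J + 4  [with D=-3, J=8]  = 21

21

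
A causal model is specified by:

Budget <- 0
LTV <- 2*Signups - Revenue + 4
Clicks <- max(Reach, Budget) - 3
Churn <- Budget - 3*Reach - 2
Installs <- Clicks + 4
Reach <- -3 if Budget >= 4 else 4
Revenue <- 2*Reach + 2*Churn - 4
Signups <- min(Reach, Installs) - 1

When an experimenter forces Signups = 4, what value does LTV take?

do(Signups=4) replaces the equation Signups <- min(Reach, Installs) - 1 with the constant Signups = 4.
Reach = -3 if Budget >= 4 else 4  [with Budget=0]  = 4
Churn = Budget - 3*Reach - 2  [with Budget=0, Reach=4]  = -14
Revenue = 2*Reach + 2*Churn - 4  [with Reach=4, Churn=-14]  = -24
LTV = 2*Signups - Revenue + 4  [with Signups=4, Revenue=-24]  = 36

36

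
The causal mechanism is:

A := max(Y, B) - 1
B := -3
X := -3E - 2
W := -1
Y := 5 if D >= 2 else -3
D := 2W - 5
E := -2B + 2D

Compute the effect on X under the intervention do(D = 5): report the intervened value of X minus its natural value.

do(D=5) replaces the equation D := 2W - 5 with the constant D = 5.
E = -2B + 2D  [with B=-3, D=5]  = 16
X = -3E - 2  [with E=16]  = -50
Without intervention: D = 2W - 5  [with W=-1]  = -7; E = -2B + 2D  [with B=-3, D=-7]  = -8; X = -3E - 2  [with E=-8]  = 22.
Change = -50 − 22 = -72.

-72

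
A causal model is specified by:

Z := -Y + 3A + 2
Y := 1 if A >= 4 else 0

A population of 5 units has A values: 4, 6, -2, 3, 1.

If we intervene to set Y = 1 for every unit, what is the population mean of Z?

do(Y=1) breaks Y's dependence on A. With Y=1 fixed, Z across the units is 13, 19, -5, 10, 4, mean 8.2.

8.2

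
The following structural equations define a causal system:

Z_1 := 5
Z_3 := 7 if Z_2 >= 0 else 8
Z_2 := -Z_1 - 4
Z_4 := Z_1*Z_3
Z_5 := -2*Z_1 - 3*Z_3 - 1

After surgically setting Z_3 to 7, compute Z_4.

The intervention breaks the incoming arrows to Z_3: Z_3 := 7 if Z_2 >= 0 else 8 no longer applies, and Z_3 = 7.
Z_4 = Z_1*Z_3  [with Z_1=5, Z_3=7]  = 35

35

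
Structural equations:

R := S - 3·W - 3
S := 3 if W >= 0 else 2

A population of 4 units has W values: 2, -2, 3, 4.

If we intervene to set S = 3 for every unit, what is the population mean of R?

Under do(S=3), S's equation is replaced by S=3 for every unit. Per-unit R: -6, 6, -9, -12. Mean = -5.25.

-5.25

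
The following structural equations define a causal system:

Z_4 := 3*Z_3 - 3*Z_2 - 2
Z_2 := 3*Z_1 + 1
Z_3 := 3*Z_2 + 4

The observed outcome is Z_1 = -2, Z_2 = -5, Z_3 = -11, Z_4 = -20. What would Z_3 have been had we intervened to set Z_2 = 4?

The intervention breaks the incoming arrows to Z_2: Z_2 := 3*Z_1 + 1 no longer applies, and Z_2 = 4.
Z_3 = 3*Z_2 + 4  [with Z_2=4]  = 16

16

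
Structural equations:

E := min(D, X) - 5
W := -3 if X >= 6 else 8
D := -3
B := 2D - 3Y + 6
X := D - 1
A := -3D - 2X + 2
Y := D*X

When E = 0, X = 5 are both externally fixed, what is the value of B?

Setting E = 0, X = 5 by intervention discards those variables' equations.
Y = D*X  [with D=-3, X=5]  = -15
B = 2D - 3Y + 6  [with D=-3, Y=-15]  = 45

45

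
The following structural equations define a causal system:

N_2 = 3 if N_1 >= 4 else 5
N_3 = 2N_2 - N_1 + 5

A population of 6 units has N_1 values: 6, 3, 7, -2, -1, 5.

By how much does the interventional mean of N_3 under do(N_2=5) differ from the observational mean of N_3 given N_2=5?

Under do(N_2=5), N_2's equation is replaced by N_2=5 for every unit. Per-unit N_3: 9, 12, 8, 17, 16, 10. Mean = 12.
Conditioning on N_2=5 selects the 3 unit(s) with N_1 ∈ {3, -2, -1}. Their N_3 values: 12, 17, 16. Mean = 15.
Difference = 12 − 15 = -3.

-3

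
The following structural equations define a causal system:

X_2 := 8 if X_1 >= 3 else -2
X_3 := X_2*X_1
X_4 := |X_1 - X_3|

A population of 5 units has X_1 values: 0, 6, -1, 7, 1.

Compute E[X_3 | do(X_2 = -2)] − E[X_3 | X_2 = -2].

-5.2

do(X_2=-2) breaks X_2's dependence on X_1. With X_2=-2 fixed, X_3 across the units is 0, -12, 2, -14, -2, mean -5.2.
E[X_3|X_2=-2] averages over only the 3 units with X_2=-2 (X_1 = 0, -1, 1): X_3 = 0, 2, -2, mean 0.
Difference = -5.2 − 0 = -5.2.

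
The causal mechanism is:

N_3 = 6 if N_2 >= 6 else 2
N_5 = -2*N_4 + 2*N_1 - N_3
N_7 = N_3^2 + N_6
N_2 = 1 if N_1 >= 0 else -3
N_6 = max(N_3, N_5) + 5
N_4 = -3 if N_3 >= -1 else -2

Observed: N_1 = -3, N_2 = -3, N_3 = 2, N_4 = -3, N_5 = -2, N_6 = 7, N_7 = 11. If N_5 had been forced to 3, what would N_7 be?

12

Under do(N_5=3), the mechanism N_5 = -2*N_4 + 2*N_1 - N_3 is discarded; N_5 is fixed at 3.
N_2 = 1 if N_1 >= 0 else -3  [with N_1=-3]  = -3
N_3 = 6 if N_2 >= 6 else 2  [with N_2=-3]  = 2
N_6 = max(N_3, N_5) + 5  [with N_3=2, N_5=3]  = 8
N_7 = N_3^2 + N_6  [with N_3=2, N_6=8]  = 12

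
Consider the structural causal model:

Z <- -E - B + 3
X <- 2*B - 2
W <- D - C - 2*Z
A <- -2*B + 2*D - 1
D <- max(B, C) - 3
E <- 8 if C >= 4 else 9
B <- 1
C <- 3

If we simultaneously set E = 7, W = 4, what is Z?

-5

The joint intervention fixes E = 7, W = 4, removing each variable's own equation.
Z = -E - B + 3  [with E=7, B=1]  = -5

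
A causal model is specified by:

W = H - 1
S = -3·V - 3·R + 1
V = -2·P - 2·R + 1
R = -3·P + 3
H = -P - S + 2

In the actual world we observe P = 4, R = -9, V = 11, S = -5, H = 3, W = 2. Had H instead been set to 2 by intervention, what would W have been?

1

The intervention breaks the incoming arrows to H: H = -P - S + 2 no longer applies, and H = 2.
W = H - 1  [with H=2]  = 1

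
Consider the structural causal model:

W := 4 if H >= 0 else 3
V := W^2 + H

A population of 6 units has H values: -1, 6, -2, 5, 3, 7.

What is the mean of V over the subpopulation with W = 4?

Observing W=4 restricts to units where W's equation naturally yields 4: H ∈ {6, 5, 3, 7}. In that subpopulation V = 22, 21, 19, 23, mean 21.25.

21.25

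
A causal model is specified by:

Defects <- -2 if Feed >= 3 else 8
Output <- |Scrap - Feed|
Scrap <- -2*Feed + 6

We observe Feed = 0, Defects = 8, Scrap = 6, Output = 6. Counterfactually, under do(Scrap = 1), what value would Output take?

1

The intervention breaks the incoming arrows to Scrap: Scrap <- -2*Feed + 6 no longer applies, and Scrap = 1.
Output = |Scrap - Feed|  [with Scrap=1, Feed=0]  = 1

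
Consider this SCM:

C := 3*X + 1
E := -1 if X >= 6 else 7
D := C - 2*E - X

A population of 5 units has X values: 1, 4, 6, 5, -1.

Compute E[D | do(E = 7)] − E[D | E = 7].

do(E=7) breaks E's dependence on X. With E=7 fixed, D across the units is -11, -5, -1, -3, -15, mean -7.
E[D|E=7] averages over only the 4 units with E=7 (X = 1, 4, 5, -1): D = -11, -5, -3, -15, mean -8.5.
Difference = -7 − (-8.5) = 1.5.

1.5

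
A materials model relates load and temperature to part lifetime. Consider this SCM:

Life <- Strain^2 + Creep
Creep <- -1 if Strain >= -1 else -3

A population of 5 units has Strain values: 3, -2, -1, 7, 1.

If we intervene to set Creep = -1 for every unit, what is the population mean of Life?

Every unit gets Creep=-1 under the intervention. Life values become 8, 3, 0, 48, 0; E[Life|do(Creep=-1)] = 11.8.

11.8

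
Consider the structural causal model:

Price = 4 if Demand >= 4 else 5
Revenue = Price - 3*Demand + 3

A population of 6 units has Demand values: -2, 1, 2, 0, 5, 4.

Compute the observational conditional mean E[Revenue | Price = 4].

E[Revenue|Price=4] averages over only the 2 units with Price=4 (Demand = 5, 4): Revenue = -8, -5, mean -6.5.

-6.5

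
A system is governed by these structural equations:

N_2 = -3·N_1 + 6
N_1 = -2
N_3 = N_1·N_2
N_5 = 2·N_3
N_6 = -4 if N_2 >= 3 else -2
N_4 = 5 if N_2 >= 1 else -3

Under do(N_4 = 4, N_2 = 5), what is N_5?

-20

The joint intervention fixes N_4 = 4, N_2 = 5, removing each variable's own equation.
N_3 = N_1·N_2  [with N_1=-2, N_2=5]  = -10
N_5 = 2·N_3  [with N_3=-10]  = -20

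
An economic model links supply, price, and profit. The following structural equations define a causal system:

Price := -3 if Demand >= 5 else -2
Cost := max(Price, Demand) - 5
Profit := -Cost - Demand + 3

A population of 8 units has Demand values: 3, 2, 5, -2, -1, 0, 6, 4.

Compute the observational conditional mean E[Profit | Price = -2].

6

Observing Price=-2 restricts to units where Price's equation naturally yields -2: Demand ∈ {3, 2, -2, -1, 0, 4}. In that subpopulation Profit = 2, 4, 12, 10, 8, 0, mean 6.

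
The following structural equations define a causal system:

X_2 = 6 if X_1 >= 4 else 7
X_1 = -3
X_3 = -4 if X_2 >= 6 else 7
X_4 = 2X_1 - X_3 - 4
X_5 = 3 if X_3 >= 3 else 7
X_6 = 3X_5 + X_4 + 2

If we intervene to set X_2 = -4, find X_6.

-6

Under do(X_2=-4), the mechanism X_2 = 6 if X_1 >= 4 else 7 is discarded; X_2 is fixed at -4.
X_3 = -4 if X_2 >= 6 else 7  [with X_2=-4]  = 7
X_4 = 2X_1 - X_3 - 4  [with X_1=-3, X_3=7]  = -17
X_5 = 3 if X_3 >= 3 else 7  [with X_3=7]  = 3
X_6 = 3X_5 + X_4 + 2  [with X_5=3, X_4=-17]  = -6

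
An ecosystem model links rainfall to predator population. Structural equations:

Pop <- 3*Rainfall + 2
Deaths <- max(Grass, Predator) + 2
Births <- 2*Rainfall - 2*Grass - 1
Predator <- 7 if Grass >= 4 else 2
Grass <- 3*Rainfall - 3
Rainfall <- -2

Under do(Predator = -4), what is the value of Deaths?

do(Predator=-4) replaces the equation Predator <- 7 if Grass >= 4 else 2 with the constant Predator = -4.
Grass = 3*Rainfall - 3  [with Rainfall=-2]  = -9
Deaths = max(Grass, Predator) + 2  [with Grass=-9, Predator=-4]  = -2

-2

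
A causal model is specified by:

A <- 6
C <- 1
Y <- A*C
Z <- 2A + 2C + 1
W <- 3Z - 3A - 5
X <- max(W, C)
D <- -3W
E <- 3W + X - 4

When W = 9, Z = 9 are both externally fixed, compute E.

32

Under do(W = 9, Z = 9), each intervened variable's structural equation is replaced by its fixed value.
X = max(W, C)  [with W=9, C=1]  = 9
E = 3W + X - 4  [with W=9, X=9]  = 32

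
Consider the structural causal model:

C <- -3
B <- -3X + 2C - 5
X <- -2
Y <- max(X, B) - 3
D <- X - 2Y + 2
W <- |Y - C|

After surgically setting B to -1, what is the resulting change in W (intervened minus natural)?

-1

do(B=-1) replaces the equation B <- -3X + 2C - 5 with the constant B = -1.
Y = max(X, B) - 3  [with X=-2, B=-1]  = -4
W = |Y - C|  [with Y=-4, C=-3]  = 1
Without intervention: B = -3X + 2C - 5  [with X=-2, C=-3]  = -5; Y = max(X, B) - 3  [with X=-2, B=-5]  = -5; W = |Y - C|  [with Y=-5, C=-3]  = 2.
Change = 1 − 2 = -1.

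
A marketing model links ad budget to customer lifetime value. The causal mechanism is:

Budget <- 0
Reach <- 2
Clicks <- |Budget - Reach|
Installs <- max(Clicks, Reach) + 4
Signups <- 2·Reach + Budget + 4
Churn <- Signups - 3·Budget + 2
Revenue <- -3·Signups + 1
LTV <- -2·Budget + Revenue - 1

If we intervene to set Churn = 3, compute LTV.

-24

Intervening sets Churn = 3 and removes its equation (Churn <- Signups - 3·Budget + 2).
LTV is not downstream of the intervention, so its value is determined by the original equations.
Signups = 2·Reach + Budget + 4  [with Reach=2, Budget=0]  = 8
Revenue = -3·Signups + 1  [with Signups=8]  = -23
LTV = -2·Budget + Revenue - 1  [with Budget=0, Revenue=-23]  = -24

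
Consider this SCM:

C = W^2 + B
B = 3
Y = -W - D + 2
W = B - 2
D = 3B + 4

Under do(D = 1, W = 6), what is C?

39

Setting D = 1, W = 6 by intervention discards those variables' equations.
C = W^2 + B  [with W=6, B=3]  = 39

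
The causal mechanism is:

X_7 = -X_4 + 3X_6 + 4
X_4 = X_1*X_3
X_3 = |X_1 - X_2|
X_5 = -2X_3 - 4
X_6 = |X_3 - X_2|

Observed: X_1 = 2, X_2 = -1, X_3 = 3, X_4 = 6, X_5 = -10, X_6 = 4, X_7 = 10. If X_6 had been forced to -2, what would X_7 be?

-8

Intervening sets X_6 = -2 and removes its equation (X_6 = |X_3 - X_2|).
X_3 = |X_1 - X_2|  [with X_1=2, X_2=-1]  = 3
X_4 = X_1*X_3  [with X_1=2, X_3=3]  = 6
X_7 = -X_4 + 3X_6 + 4  [with X_4=6, X_6=-2]  = -8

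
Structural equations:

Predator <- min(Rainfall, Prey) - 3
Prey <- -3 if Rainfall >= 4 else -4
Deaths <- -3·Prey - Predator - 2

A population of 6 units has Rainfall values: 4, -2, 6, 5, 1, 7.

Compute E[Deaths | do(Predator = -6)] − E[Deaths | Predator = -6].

do(Predator=-6) breaks Predator's dependence on Rainfall. With Predator=-6 fixed, Deaths across the units is 13, 16, 13, 13, 16, 13, mean 14.
Observing Predator=-6 restricts to units where Predator's equation naturally yields -6: Rainfall ∈ {4, 6, 5, 7}. In that subpopulation Deaths = 13, 13, 13, 13, mean 13.
Difference = 14 − 13 = 1.

1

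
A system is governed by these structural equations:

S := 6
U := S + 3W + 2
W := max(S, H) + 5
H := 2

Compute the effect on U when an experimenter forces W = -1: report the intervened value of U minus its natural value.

-36

The intervention breaks the incoming arrows to W: W := max(S, H) + 5 no longer applies, and W = -1.
U = S + 3W + 2  [with S=6, W=-1]  = 5
Without intervention: W = max(S, H) + 5  [with S=6, H=2]  = 11; U = S + 3W + 2  [with S=6, W=11]  = 41.
Change = 5 − 41 = -36.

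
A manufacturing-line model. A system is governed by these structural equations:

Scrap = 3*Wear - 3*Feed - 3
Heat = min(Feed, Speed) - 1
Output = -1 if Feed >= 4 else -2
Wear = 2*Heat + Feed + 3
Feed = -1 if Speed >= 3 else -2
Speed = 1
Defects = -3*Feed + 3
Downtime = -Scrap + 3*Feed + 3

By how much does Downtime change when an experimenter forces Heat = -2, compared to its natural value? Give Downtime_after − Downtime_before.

The intervention breaks the incoming arrows to Heat: Heat = min(Feed, Speed) - 1 no longer applies, and Heat = -2.
Feed = -1 if Speed >= 3 else -2  [with Speed=1]  = -2
Wear = 2*Heat + Feed + 3  [with Heat=-2, Feed=-2]  = -3
Scrap = 3*Wear - 3*Feed - 3  [with Wear=-3, Feed=-2]  = -6
Downtime = -Scrap + 3*Feed + 3  [with Scrap=-6, Feed=-2]  = 3
Without intervention: Feed = -1 if Speed >= 3 else -2  [with Speed=1]  = -2; Heat = min(Feed, Speed) - 1  [with Feed=-2, Speed=1]  = -3; Wear = 2*Heat + Feed + 3  [with Heat=-3, Feed=-2]  = -5; Scrap = 3*Wear - 3*Feed - 3  [with Wear=-5, Feed=-2]  = -12; Downtime = -Scrap + 3*Feed + 3  [with Scrap=-12, Feed=-2]  = 9.
Change = 3 − 9 = -6.

-6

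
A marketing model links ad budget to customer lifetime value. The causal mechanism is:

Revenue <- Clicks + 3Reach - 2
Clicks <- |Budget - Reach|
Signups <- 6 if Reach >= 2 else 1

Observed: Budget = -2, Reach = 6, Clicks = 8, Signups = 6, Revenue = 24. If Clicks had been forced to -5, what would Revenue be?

11

do(Clicks=-5) replaces the equation Clicks <- |Budget - Reach| with the constant Clicks = -5.
Revenue = Clicks + 3Reach - 2  [with Clicks=-5, Reach=6]  = 11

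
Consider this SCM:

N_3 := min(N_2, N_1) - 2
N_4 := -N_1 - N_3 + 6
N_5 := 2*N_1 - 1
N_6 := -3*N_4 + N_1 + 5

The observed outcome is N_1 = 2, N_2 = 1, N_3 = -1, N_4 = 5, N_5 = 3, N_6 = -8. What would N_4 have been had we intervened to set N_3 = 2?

The intervention breaks the incoming arrows to N_3: N_3 := min(N_2, N_1) - 2 no longer applies, and N_3 = 2.
N_4 = -N_1 - N_3 + 6  [with N_1=2, N_3=2]  = 2

2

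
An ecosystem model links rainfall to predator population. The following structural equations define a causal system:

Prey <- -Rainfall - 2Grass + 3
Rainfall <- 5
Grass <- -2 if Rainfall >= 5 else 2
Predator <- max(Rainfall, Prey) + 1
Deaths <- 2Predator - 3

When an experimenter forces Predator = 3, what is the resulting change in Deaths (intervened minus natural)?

-6

Intervening sets Predator = 3 and removes its equation (Predator <- max(Rainfall, Prey) + 1).
Deaths = 2Predator - 3  [with Predator=3]  = 3
Without intervention: Grass = -2 if Rainfall >= 5 else 2  [with Rainfall=5]  = -2; Prey = -Rainfall - 2Grass + 3  [with Rainfall=5, Grass=-2]  = 2; Predator = max(Rainfall, Prey) + 1  [with Rainfall=5, Prey=2]  = 6; Deaths = 2Predator - 3  [with Predator=6]  = 9.
Change = 3 − 9 = -6.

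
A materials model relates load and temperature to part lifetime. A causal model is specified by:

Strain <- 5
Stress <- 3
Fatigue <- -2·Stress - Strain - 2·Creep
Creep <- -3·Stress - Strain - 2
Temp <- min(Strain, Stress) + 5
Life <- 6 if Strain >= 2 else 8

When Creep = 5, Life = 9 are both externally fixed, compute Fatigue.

-21

Setting Creep = 5, Life = 9 by intervention discards those variables' equations.
Fatigue = -2·Stress - Strain - 2·Creep  [with Stress=3, Strain=5, Creep=5]  = -21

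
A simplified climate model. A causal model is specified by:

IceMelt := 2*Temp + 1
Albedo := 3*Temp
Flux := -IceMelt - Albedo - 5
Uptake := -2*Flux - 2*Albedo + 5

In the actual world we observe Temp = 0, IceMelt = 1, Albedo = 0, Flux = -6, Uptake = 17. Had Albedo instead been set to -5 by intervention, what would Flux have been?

-1

The intervention breaks the incoming arrows to Albedo: Albedo := 3*Temp no longer applies, and Albedo = -5.
IceMelt = 2*Temp + 1  [with Temp=0]  = 1
Flux = -IceMelt - Albedo - 5  [with IceMelt=1, Albedo=-5]  = -1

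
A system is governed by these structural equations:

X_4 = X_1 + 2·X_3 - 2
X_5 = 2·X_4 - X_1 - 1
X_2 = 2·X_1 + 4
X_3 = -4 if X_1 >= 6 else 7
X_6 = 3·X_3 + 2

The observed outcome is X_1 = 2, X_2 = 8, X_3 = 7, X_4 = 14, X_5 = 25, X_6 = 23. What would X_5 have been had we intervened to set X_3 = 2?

do(X_3=2) replaces the equation X_3 = -4 if X_1 >= 6 else 7 with the constant X_3 = 2.
X_4 = X_1 + 2·X_3 - 2  [with X_1=2, X_3=2]  = 4
X_5 = 2·X_4 - X_1 - 1  [with X_4=4, X_1=2]  = 5

5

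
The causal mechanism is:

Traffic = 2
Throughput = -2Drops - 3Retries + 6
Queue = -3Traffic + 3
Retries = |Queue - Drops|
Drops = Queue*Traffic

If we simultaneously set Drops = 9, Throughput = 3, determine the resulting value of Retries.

12

The joint intervention fixes Drops = 9, Throughput = 3, removing each variable's own equation.
Queue = -3Traffic + 3  [with Traffic=2]  = -3
Retries = |Queue - Drops|  [with Queue=-3, Drops=9]  = 12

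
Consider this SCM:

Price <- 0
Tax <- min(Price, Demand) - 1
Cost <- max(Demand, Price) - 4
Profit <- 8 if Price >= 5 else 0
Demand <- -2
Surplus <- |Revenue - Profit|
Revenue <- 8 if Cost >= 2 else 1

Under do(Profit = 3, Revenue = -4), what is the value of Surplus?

Under do(Profit = 3, Revenue = -4), each intervened variable's structural equation is replaced by its fixed value.
Surplus = |Revenue - Profit|  [with Revenue=-4, Profit=3]  = 7

7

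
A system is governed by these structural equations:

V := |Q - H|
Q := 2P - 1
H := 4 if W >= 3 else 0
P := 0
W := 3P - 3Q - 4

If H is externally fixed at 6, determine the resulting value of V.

Intervening sets H = 6 and removes its equation (H := 4 if W >= 3 else 0).
Q = 2P - 1  [with P=0]  = -1
V = |Q - H|  [with Q=-1, H=6]  = 7

7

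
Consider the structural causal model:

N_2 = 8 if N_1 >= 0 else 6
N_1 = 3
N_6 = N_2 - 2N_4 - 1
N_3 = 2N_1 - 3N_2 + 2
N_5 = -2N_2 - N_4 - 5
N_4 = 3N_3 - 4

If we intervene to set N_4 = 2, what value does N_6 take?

3

Under do(N_4=2), the mechanism N_4 = 3N_3 - 4 is discarded; N_4 is fixed at 2.
N_2 = 8 if N_1 >= 0 else 6  [with N_1=3]  = 8
N_6 = N_2 - 2N_4 - 1  [with N_2=8, N_4=2]  = 3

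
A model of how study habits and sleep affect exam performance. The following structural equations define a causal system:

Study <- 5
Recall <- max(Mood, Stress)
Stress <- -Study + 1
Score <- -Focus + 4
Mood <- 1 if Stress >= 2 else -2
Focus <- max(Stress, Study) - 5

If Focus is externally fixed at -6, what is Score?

10

The intervention breaks the incoming arrows to Focus: Focus <- max(Stress, Study) - 5 no longer applies, and Focus = -6.
Score = -Focus + 4  [with Focus=-6]  = 10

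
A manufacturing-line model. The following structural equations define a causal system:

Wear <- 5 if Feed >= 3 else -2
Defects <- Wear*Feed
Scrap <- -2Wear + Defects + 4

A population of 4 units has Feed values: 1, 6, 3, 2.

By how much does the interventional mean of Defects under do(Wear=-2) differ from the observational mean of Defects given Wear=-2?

-3

Under do(Wear=-2), Wear's equation is replaced by Wear=-2 for every unit. Per-unit Defects: -2, -12, -6, -4. Mean = -6.
E[Defects|Wear=-2] averages over only the 2 units with Wear=-2 (Feed = 1, 2): Defects = -2, -4, mean -3.
Difference = -6 − (-3) = -3.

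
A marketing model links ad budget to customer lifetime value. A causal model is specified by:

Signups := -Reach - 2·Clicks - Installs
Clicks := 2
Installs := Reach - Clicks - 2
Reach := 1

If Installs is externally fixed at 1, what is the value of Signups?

The intervention breaks the incoming arrows to Installs: Installs := Reach - Clicks - 2 no longer applies, and Installs = 1.
Signups = -Reach - 2·Clicks - Installs  [with Reach=1, Clicks=2, Installs=1]  = -6

-6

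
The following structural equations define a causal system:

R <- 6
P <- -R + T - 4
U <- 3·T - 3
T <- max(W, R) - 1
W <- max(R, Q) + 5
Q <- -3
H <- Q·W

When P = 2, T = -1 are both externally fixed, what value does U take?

Setting P = 2, T = -1 by intervention discards those variables' equations.
U = 3·T - 3  [with T=-1]  = -6

-6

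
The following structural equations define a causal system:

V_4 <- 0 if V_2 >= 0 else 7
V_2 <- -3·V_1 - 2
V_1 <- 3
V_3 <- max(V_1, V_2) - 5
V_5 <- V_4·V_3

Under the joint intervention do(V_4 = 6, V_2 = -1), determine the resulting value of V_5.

The joint intervention fixes V_4 = 6, V_2 = -1, removing each variable's own equation.
V_3 = max(V_1, V_2) - 5  [with V_1=3, V_2=-1]  = -2
V_5 = V_4·V_3  [with V_4=6, V_3=-2]  = -12

-12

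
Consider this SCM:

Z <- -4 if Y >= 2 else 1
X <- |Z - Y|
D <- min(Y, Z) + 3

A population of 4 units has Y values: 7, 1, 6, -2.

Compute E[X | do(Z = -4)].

7

Under do(Z=-4), Z's equation is replaced by Z=-4 for every unit. Per-unit X: 11, 5, 10, 2. Mean = 7.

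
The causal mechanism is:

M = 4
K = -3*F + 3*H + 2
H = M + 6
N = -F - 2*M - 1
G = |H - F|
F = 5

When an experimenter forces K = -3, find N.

do(K=-3) replaces the equation K = -3*F + 3*H + 2 with the constant K = -3.
Since N is not a descendant of the intervened variable, it is unaffected.
N = -F - 2*M - 1  [with F=5, M=4]  = -14

-14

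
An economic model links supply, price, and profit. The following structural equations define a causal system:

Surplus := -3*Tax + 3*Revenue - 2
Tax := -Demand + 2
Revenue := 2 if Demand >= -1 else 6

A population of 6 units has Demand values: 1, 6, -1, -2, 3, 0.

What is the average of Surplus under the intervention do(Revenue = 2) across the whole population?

Every unit gets Revenue=2 under the intervention. Surplus values become 1, 16, -5, -8, 7, -2; E[Surplus|do(Revenue=2)] = 1.5.

1.5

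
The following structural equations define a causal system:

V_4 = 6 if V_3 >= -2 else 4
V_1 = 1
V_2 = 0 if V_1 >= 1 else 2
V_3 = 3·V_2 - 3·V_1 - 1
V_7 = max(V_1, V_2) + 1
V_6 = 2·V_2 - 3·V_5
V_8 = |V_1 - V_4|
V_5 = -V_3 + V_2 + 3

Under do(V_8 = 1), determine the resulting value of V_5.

do(V_8=1) replaces the equation V_8 = |V_1 - V_4| with the constant V_8 = 1.
V_5 is not downstream of the intervention, so its value is determined by the original equations.
V_2 = 0 if V_1 >= 1 else 2  [with V_1=1]  = 0
V_3 = 3·V_2 - 3·V_1 - 1  [with V_2=0, V_1=1]  = -4
V_5 = -V_3 + V_2 + 3  [with V_3=-4, V_2=0]  = 7

7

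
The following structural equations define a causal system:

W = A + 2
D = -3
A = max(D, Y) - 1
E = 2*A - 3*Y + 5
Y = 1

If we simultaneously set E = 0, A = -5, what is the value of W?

-3

The joint intervention fixes E = 0, A = -5, removing each variable's own equation.
W = A + 2  [with A=-5]  = -3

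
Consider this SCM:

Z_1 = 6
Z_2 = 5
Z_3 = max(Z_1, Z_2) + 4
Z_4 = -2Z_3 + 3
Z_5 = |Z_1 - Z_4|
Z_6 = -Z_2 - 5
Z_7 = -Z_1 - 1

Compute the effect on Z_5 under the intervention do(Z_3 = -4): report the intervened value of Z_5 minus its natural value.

do(Z_3=-4) replaces the equation Z_3 = max(Z_1, Z_2) + 4 with the constant Z_3 = -4.
Z_4 = -2Z_3 + 3  [with Z_3=-4]  = 11
Z_5 = |Z_1 - Z_4|  [with Z_1=6, Z_4=11]  = 5
Without intervention: Z_3 = max(Z_1, Z_2) + 4  [with Z_1=6, Z_2=5]  = 10; Z_4 = -2Z_3 + 3  [with Z_3=10]  = -17; Z_5 = |Z_1 - Z_4|  [with Z_1=6, Z_4=-17]  = 23.
Change = 5 − 23 = -18.

-18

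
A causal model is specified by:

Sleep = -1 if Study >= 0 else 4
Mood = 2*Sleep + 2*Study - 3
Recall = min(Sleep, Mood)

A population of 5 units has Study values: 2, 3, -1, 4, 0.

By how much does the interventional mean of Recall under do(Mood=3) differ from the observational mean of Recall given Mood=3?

-1.2

do(Mood=3) breaks Mood's dependence on Study. With Mood=3 fixed, Recall across the units is -1, -1, 3, -1, -1, mean -0.2.
Conditioning on Mood=3 selects the 2 unit(s) with Study ∈ {-1, 4}. Their Recall values: 3, -1. Mean = 1.
Difference = -0.2 − 1 = -1.2.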